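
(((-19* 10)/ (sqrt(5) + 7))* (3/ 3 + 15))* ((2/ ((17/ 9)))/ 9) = -10640/ 187 + 1520* sqrt(5)/ 187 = -38.72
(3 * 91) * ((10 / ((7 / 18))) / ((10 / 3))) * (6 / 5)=2527.20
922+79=1001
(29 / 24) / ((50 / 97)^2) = 272861 / 60000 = 4.55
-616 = -616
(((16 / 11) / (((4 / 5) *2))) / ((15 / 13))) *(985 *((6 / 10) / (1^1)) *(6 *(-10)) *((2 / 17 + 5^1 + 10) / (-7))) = 60337.08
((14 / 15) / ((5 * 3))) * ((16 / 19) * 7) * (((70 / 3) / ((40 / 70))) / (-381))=-38416 / 977265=-0.04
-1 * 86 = -86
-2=-2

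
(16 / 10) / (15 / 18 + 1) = 48 / 55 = 0.87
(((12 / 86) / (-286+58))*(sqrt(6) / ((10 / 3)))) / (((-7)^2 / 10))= -3*sqrt(6) / 80066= -0.00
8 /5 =1.60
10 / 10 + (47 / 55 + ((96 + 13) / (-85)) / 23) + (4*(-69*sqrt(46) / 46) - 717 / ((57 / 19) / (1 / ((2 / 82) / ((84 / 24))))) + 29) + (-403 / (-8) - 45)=-5894146521 / 172040 - 6*sqrt(46)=-34301.02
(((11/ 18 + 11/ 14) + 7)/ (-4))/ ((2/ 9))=-529/ 56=-9.45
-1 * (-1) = 1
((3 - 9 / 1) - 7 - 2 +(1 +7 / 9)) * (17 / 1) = -2023 / 9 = -224.78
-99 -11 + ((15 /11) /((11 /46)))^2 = -1134410 /14641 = -77.48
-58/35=-1.66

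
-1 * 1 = -1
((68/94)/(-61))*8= -272/2867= -0.09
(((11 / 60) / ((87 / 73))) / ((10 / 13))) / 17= 10439 / 887400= 0.01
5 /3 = 1.67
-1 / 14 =-0.07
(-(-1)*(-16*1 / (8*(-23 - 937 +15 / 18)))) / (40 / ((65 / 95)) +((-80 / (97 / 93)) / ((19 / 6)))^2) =132469311 / 40985582105050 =0.00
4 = 4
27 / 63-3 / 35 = 0.34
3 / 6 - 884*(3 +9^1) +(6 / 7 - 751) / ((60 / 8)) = -2248579 / 210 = -10707.52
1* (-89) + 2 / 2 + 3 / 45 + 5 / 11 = -14434 / 165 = -87.48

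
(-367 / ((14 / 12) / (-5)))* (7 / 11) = 11010 / 11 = 1000.91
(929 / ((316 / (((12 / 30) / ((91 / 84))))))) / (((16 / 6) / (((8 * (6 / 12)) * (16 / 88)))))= 16722 / 56485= 0.30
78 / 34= 39 / 17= 2.29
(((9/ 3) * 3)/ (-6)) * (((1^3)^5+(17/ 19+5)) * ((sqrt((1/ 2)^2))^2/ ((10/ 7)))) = -2751/ 1520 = -1.81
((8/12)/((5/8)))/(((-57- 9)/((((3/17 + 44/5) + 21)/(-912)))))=0.00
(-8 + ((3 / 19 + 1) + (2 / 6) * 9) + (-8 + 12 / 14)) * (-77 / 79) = 16071 / 1501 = 10.71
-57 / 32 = -1.78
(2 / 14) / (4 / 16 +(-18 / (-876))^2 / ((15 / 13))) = 26645 / 46697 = 0.57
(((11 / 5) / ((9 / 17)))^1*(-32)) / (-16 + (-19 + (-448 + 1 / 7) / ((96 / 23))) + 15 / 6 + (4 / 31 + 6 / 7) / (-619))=25721242624 / 27040967235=0.95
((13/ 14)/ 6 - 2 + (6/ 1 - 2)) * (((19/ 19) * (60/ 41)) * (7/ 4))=905/ 164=5.52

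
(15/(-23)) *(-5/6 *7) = 175/46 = 3.80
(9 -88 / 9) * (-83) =581 / 9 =64.56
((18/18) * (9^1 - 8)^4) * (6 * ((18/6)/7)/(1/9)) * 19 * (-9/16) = -13851/56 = -247.34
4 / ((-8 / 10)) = -5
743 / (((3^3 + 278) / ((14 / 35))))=1486 / 1525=0.97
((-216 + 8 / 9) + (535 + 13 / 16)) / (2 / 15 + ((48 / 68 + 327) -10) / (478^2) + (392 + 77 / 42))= 224221916585 / 275447116572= 0.81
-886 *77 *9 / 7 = -87714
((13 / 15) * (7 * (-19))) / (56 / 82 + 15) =-70889 / 9645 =-7.35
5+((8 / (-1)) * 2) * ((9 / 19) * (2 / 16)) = 4.05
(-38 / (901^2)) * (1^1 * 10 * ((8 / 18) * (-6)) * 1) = 3040 / 2435403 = 0.00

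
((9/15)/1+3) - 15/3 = -1.40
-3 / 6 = -1 / 2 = -0.50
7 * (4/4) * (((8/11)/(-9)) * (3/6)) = -28/99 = -0.28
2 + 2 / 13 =28 / 13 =2.15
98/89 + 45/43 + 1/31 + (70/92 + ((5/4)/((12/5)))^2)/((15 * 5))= 2.19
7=7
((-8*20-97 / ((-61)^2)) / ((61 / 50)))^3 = -26391327020738624125000 / 11694146092834141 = -2256798.13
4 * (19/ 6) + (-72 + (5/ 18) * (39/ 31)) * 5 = -64279/ 186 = -345.59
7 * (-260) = -1820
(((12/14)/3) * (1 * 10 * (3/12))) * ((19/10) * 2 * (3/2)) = 57/14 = 4.07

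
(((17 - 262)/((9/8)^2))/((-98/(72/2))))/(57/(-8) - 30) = -5120/2673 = -1.92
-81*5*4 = -1620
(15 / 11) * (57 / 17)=855 / 187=4.57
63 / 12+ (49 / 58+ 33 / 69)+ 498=1346201 / 2668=504.57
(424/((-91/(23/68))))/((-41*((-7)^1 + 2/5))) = -12190/2093091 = -0.01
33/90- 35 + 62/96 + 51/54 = -23791/720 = -33.04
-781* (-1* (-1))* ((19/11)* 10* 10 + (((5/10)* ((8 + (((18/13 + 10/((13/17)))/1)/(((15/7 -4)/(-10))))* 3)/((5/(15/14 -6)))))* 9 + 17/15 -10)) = 12581751883/17745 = 709030.82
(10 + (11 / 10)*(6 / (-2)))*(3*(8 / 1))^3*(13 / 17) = 6020352 / 85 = 70827.67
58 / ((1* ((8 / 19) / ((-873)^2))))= 419933079 / 4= 104983269.75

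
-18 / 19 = -0.95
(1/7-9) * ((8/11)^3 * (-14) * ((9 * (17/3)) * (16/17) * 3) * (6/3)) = 18284544/1331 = 13737.45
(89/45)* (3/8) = 89/120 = 0.74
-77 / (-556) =77 / 556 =0.14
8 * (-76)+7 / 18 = -10937 / 18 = -607.61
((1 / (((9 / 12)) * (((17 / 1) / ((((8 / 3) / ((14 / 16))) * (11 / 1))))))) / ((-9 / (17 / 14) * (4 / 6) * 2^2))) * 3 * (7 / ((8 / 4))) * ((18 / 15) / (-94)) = 88 / 4935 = 0.02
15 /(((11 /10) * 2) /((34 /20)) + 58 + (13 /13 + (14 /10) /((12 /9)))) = 5100 /20857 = 0.24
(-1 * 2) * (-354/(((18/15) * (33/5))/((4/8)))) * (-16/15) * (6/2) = -4720/33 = -143.03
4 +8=12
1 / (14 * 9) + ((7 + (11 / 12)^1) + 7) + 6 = 20.92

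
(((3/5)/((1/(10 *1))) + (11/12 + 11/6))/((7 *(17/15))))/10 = 15/136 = 0.11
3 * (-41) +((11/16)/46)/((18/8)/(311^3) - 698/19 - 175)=-995913660296861/8096854380264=-123.00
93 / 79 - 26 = -24.82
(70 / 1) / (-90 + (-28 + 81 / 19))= -1330 / 2161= -0.62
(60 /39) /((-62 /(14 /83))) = -140 /33449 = -0.00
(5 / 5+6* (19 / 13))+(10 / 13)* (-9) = 37 / 13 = 2.85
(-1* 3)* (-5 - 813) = 2454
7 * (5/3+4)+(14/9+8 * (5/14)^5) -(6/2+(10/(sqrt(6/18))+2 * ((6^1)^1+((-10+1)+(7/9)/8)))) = 6666805/151263 -10 * sqrt(3) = 26.75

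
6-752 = -746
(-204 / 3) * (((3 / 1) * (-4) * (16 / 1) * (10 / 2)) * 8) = 522240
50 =50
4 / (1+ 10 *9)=0.04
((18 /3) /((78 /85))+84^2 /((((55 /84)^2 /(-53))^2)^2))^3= 4476972938018077473705593000000000000.00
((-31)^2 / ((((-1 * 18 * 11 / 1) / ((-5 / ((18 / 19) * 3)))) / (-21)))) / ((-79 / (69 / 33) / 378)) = 102889465 / 57354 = 1793.94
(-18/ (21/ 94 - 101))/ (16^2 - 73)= 564/ 577853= 0.00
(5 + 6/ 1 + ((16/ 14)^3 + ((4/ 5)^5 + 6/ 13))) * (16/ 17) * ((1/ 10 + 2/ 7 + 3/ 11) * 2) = 115487043984/ 7015421875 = 16.46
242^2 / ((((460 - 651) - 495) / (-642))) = 18799044 / 343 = 54807.71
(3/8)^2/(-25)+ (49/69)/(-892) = -158083/24619200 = -0.01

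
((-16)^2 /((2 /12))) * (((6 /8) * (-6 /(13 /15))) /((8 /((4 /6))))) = -8640 /13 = -664.62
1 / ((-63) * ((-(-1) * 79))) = -1 / 4977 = -0.00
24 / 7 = 3.43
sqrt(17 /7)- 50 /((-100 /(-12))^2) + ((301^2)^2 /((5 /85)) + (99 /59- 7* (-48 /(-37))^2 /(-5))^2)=sqrt(119) /7 + 22759663252054939316336 /163098861025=139545200434.11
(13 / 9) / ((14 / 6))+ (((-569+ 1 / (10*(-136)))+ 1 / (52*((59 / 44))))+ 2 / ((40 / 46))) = -12399999571 / 21905520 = -566.07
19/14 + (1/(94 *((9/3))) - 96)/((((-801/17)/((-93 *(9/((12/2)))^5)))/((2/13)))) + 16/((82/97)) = -100420310181/499416736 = -201.08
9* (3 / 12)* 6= 27 / 2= 13.50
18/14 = 9/7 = 1.29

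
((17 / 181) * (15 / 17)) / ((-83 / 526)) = -7890 / 15023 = -0.53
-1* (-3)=3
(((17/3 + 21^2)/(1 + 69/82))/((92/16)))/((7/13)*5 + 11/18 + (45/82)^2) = 115257966720/9848563223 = 11.70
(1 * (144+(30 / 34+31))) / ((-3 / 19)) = -56810 / 51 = -1113.92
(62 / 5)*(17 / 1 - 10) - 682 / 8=31 / 20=1.55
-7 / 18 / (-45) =7 / 810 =0.01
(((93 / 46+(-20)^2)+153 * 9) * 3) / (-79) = -245505 / 3634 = -67.56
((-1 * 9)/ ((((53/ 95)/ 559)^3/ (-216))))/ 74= 145570208636911500/ 5508449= 26426714423.05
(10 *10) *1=100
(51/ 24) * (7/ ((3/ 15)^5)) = 371875/ 8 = 46484.38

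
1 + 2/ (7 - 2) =7/ 5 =1.40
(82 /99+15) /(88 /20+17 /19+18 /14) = 1042055 /433224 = 2.41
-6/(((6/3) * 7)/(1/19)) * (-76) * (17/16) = 1.82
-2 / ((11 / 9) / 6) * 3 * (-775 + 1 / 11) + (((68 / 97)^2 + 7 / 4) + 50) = 22876.84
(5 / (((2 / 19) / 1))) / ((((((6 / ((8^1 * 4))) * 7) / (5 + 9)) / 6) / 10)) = 30400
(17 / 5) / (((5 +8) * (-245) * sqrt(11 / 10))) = -17 * sqrt(110) / 175175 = -0.00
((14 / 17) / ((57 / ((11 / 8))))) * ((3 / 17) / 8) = 77 / 175712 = 0.00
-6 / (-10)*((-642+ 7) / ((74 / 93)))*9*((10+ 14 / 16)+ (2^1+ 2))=-37948743 / 592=-64102.61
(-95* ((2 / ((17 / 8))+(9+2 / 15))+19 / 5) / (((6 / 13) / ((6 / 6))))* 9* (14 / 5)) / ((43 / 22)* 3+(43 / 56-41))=3768196432 / 1799535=2093.98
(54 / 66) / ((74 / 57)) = 513 / 814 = 0.63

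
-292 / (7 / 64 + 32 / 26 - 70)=242944 / 57125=4.25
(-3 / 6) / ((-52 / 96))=12 / 13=0.92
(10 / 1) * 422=4220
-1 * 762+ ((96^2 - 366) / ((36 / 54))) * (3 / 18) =2901 / 2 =1450.50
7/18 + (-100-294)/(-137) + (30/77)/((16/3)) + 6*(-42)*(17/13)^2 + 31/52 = -427.00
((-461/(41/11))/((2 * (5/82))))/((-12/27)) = 45639/20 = 2281.95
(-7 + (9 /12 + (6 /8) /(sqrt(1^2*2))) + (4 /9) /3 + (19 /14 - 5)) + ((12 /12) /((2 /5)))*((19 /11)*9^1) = 3*sqrt(2) /8 + 242153 /8316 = 29.65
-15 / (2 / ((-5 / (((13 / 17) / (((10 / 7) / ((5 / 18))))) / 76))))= 1744200 / 91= 19167.03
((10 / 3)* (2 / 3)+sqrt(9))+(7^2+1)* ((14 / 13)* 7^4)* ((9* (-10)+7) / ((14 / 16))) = -1434836989 / 117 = -12263564.01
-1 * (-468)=468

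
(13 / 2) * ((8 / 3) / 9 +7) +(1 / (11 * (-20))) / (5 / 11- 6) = 1562237 / 32940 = 47.43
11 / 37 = 0.30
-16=-16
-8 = -8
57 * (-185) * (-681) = 7181145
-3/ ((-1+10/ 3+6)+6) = -9/ 43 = -0.21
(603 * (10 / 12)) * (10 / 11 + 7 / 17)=248235 / 374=663.73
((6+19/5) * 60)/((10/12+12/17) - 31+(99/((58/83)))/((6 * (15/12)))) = -8696520/156347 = -55.62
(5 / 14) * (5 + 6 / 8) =115 / 56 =2.05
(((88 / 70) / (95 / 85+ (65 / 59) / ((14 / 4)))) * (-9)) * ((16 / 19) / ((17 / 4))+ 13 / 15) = -8.41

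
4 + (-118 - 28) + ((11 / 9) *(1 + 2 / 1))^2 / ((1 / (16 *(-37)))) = -72910 / 9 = -8101.11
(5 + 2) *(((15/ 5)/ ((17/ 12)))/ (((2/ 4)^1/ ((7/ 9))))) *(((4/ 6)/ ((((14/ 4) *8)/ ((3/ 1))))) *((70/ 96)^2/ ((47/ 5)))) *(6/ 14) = 6125/ 153408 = 0.04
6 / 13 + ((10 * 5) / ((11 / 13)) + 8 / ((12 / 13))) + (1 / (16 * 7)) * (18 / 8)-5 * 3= 53.24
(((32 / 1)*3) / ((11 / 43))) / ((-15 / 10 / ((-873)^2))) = -2097379008 / 11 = -190670818.91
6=6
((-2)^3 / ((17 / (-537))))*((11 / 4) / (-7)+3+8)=318978 / 119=2680.49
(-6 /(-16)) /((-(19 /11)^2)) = -363 /2888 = -0.13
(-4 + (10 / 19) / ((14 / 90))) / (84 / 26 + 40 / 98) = -3731 / 22021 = -0.17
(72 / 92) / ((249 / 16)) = 96 / 1909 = 0.05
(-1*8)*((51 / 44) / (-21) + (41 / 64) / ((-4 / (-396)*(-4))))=127.29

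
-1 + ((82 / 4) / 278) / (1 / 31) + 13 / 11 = 15093 / 6116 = 2.47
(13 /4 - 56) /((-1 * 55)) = 211 /220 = 0.96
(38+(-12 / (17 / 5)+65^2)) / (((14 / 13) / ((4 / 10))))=941343 / 595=1582.09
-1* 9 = -9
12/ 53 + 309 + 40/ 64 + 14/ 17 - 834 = -3772127/ 7208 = -523.33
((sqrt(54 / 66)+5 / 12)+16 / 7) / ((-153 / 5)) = -1135 / 12852 - 5 * sqrt(11) / 561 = -0.12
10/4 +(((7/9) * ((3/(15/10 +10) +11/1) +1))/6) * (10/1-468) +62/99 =-3300767/4554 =-724.81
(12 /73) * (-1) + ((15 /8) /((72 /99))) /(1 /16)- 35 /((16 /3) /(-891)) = 6877503 /1168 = 5888.27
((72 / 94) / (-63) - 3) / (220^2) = -991 / 15923600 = -0.00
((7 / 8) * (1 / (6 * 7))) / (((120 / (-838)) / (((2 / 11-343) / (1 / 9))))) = 1580049 / 3520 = 448.88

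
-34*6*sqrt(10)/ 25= -204*sqrt(10)/ 25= -25.80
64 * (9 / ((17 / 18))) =10368 / 17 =609.88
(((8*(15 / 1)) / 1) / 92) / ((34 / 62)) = 930 / 391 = 2.38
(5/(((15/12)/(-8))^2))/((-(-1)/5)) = 1024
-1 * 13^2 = -169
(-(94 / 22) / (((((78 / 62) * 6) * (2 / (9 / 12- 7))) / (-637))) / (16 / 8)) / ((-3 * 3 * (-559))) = -1784825 / 15938208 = -0.11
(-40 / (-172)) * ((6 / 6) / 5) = 2 / 43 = 0.05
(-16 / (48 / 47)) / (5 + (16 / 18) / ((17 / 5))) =-2397 / 805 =-2.98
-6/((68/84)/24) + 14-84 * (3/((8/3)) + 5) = -23065/34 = -678.38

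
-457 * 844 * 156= -60170448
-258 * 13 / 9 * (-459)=171054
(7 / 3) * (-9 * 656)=-13776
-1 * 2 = -2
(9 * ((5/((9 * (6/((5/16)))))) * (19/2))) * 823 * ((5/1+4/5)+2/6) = 1798255/144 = 12487.88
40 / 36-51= -449 / 9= -49.89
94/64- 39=-1201/32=-37.53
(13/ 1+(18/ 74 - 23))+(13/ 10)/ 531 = -1916429/ 196470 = -9.75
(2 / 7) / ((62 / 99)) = 99 / 217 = 0.46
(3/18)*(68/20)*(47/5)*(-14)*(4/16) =-18.64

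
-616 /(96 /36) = -231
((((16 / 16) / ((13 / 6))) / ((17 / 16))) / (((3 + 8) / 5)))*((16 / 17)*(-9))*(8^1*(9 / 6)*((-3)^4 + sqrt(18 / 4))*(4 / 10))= -26873856 / 41327- 497664*sqrt(2) / 41327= -667.30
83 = 83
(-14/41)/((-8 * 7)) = 1/164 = 0.01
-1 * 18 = -18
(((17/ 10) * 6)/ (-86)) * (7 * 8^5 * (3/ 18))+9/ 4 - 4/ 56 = -27282629/ 6020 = -4532.00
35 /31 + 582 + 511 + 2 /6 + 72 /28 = 714169 /651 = 1097.03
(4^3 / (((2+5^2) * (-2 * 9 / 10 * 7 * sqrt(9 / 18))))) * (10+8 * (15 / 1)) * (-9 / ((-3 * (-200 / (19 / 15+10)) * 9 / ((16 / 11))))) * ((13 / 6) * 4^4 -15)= 910577408 * sqrt(2) / 2525985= 509.80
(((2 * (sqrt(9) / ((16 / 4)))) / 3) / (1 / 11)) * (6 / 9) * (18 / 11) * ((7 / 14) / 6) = 0.50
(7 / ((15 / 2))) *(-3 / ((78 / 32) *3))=-224 / 585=-0.38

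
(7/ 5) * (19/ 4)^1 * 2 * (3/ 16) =399/ 160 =2.49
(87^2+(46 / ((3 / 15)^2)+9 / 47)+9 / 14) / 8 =5737651 / 5264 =1089.98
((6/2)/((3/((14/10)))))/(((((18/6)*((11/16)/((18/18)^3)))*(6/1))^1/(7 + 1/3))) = 0.83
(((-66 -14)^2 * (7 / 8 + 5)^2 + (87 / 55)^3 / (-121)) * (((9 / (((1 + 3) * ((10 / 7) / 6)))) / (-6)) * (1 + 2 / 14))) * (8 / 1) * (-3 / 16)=120069542132919 / 201313750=596429.91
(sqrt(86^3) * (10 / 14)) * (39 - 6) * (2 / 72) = 2365 * sqrt(86) / 42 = 522.19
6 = 6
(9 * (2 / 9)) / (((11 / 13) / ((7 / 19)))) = 182 / 209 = 0.87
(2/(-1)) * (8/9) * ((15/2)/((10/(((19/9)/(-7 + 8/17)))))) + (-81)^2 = 6561.43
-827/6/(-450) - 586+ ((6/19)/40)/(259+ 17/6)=-585.69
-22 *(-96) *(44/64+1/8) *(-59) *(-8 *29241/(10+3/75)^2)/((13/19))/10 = 2163424626000/63001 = 34339528.36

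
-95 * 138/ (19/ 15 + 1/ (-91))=-8947575/ 857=-10440.58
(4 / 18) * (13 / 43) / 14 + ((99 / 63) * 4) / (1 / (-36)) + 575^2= 895050130 / 2709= 330398.72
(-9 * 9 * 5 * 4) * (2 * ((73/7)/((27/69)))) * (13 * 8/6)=-10476960/7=-1496708.57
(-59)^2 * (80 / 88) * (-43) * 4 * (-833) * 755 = 342319577981.82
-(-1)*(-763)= -763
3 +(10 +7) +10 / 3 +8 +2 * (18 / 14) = 712 / 21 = 33.90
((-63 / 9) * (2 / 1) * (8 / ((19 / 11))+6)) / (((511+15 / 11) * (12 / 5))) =-38885 / 321252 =-0.12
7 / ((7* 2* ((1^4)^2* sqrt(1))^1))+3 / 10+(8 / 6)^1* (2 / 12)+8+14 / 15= 448 / 45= 9.96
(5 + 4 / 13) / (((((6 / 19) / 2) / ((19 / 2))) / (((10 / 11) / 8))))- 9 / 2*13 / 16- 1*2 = 140177 / 4576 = 30.63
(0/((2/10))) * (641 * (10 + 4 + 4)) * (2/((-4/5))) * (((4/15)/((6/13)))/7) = 0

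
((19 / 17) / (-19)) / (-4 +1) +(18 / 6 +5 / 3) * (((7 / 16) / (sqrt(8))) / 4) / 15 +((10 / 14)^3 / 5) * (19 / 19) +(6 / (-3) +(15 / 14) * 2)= 49 * sqrt(2) / 5760 +4117 / 17493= 0.25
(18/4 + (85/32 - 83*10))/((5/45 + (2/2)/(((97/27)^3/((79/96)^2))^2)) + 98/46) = -148770916708830356865024/405312149695963923479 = -367.05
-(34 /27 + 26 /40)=-1031 /540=-1.91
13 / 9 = 1.44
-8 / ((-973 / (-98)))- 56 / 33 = -11480 / 4587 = -2.50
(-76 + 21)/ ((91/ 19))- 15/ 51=-11.78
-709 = -709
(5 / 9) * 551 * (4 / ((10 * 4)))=551 / 18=30.61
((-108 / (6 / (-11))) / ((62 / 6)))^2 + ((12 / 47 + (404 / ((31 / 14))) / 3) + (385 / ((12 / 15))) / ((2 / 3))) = 1246720387 / 1084008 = 1150.10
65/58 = 1.12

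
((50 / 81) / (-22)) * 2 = -50 / 891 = -0.06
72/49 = 1.47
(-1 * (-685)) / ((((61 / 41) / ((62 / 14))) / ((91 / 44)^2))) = 1029961205 / 118096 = 8721.39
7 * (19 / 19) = 7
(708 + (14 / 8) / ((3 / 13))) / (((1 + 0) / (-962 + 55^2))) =17714981 / 12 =1476248.42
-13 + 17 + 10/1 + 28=42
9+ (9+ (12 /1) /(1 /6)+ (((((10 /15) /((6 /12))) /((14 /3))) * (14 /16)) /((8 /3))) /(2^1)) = 5763 /64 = 90.05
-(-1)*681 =681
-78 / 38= -39 / 19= -2.05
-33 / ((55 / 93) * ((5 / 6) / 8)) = -535.68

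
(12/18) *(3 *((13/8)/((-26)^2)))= 1/208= 0.00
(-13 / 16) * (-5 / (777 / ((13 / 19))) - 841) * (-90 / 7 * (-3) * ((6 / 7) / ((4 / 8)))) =10894818870 / 241129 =45182.53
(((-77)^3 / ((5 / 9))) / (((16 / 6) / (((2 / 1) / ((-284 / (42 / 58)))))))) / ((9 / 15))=86284737 / 32944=2619.13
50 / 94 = 25 / 47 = 0.53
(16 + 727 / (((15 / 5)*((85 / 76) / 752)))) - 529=41418689 / 255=162426.23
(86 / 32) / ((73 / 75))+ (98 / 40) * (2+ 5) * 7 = 717217 / 5840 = 122.81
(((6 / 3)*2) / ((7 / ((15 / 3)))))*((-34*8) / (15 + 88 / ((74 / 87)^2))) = -7447360 / 1309371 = -5.69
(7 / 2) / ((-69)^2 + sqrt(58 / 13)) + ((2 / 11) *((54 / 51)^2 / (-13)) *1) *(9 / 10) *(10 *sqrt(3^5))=-52488 *sqrt(3) / 41327-7 *sqrt(754) / 589345030 + 433251 / 589345030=-2.20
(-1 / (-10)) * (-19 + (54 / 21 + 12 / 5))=-491 / 350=-1.40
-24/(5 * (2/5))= -12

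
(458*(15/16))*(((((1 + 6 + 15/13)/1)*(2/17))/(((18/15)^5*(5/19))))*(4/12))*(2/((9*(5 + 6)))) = 4.24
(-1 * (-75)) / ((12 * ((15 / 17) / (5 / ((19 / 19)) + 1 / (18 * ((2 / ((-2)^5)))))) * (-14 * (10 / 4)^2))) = -629 / 1890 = -0.33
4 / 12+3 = 10 / 3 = 3.33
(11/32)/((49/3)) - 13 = -12.98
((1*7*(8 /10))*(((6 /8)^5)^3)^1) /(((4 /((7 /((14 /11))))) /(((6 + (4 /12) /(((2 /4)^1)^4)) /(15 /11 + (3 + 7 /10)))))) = 68869970631 /299037097984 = 0.23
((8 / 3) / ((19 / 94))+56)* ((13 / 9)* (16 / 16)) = 99.95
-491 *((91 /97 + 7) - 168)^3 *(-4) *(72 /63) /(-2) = 4200318085083008 /912673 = 4602215782.74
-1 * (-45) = 45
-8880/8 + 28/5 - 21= -5627/5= -1125.40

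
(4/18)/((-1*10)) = -1/45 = -0.02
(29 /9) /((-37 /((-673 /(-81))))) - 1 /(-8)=-129163 /215784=-0.60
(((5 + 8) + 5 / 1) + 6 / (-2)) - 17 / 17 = 14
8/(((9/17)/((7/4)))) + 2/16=1913/72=26.57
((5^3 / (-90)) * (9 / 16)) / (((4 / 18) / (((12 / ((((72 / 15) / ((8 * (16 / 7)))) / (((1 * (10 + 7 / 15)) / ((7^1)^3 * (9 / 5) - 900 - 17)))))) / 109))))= 58875 / 1142974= 0.05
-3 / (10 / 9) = -27 / 10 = -2.70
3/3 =1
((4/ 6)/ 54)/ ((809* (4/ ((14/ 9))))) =7/ 1179522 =0.00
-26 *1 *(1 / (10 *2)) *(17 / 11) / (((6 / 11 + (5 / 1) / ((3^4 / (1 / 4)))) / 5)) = -35802 / 1999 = -17.91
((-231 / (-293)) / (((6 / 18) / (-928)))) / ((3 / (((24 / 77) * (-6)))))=400896 / 293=1368.25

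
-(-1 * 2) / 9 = 2 / 9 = 0.22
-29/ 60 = -0.48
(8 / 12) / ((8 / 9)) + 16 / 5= 79 / 20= 3.95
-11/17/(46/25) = -275/782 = -0.35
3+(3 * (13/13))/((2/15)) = 51/2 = 25.50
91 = 91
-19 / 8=-2.38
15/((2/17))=127.50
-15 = -15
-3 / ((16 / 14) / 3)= -63 / 8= -7.88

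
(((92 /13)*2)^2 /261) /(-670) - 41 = -605854043 /14776515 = -41.00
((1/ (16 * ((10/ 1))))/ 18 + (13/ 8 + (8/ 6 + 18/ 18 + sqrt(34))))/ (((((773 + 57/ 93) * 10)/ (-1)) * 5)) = -31 * sqrt(34)/ 1199100 - 353431/ 3453408000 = -0.00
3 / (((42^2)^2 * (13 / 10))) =5 / 6742008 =0.00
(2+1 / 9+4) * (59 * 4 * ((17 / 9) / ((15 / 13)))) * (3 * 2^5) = 18358912 / 81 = 226653.23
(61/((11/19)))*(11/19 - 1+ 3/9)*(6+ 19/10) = -4819/66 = -73.02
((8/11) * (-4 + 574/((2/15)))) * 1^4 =3128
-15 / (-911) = 15 / 911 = 0.02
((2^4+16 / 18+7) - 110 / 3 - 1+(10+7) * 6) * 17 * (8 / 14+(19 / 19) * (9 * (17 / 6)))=2463385 / 63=39101.35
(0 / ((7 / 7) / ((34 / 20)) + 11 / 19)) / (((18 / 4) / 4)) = 0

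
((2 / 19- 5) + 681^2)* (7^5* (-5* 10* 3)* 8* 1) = -177711154034400 / 19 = -9353218633389.47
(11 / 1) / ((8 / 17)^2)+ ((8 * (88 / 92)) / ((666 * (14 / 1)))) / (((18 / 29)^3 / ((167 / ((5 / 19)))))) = 648478201459 / 12506840640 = 51.85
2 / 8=0.25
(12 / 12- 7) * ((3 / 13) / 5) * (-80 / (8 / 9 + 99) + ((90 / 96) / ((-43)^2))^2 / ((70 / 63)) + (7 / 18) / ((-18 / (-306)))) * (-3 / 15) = 0.32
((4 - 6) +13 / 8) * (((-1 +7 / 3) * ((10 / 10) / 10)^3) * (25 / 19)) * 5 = -1 / 304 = -0.00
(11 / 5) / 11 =1 / 5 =0.20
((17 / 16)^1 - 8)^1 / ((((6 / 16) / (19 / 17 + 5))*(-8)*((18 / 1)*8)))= 481 / 4896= 0.10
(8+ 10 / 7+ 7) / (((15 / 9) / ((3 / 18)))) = 23 / 14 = 1.64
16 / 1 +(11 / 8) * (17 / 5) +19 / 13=11511 / 520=22.14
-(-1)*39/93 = 13/31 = 0.42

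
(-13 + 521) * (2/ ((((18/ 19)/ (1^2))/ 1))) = 9652/ 9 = 1072.44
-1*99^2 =-9801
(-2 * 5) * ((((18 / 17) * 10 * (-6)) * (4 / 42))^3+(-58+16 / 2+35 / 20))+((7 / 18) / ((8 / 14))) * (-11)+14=328071323231 / 121331448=2703.93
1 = 1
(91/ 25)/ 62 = 91/ 1550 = 0.06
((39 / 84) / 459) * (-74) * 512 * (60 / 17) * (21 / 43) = -2462720 / 37281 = -66.06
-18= -18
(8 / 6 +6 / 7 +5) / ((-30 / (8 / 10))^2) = 604 / 118125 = 0.01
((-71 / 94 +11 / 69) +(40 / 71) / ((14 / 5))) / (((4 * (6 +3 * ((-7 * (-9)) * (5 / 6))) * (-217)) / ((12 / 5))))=0.00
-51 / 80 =-0.64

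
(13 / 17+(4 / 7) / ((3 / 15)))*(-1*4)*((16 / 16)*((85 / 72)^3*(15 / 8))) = -77849375 / 1741824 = -44.69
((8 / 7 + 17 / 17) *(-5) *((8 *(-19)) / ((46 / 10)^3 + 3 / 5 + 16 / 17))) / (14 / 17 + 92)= 34318750 / 193409937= 0.18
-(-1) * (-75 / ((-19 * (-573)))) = -25 / 3629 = -0.01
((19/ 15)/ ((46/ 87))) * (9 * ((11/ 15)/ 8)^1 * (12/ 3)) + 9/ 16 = 77907/ 9200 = 8.47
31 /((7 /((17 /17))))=31 /7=4.43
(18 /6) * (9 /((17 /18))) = 486 /17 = 28.59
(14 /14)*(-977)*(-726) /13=709302 /13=54561.69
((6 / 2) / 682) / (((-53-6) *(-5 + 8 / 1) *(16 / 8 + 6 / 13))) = -13 / 1287616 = -0.00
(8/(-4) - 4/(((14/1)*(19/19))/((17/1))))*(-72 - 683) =36240/7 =5177.14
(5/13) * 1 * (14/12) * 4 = 70/39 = 1.79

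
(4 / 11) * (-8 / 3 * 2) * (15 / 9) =-320 / 99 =-3.23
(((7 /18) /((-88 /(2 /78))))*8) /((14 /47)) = -0.00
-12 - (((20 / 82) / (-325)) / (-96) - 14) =255839 / 127920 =2.00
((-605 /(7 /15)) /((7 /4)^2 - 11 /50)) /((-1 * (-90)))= -121000 /23877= -5.07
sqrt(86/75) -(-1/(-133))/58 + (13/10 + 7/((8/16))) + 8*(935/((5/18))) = sqrt(258)/15 + 519601538/19285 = 26944.37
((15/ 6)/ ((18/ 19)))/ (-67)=-95/ 2412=-0.04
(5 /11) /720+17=26929 /1584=17.00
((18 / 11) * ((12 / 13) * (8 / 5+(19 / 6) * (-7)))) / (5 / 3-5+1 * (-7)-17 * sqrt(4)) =66636 / 95095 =0.70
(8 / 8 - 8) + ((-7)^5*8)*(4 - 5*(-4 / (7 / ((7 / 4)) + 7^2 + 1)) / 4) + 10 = -14857307 / 27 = -550270.63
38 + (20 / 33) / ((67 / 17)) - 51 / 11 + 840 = 175577 / 201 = 873.52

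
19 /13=1.46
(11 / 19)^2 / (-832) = -121 / 300352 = -0.00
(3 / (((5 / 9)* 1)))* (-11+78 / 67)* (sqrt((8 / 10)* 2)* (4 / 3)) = -47448* sqrt(10) / 1675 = -89.58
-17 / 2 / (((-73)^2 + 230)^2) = -0.00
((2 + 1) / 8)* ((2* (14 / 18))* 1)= 7 / 12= 0.58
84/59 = 1.42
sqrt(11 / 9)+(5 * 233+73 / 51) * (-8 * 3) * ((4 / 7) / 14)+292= -708572 / 833+sqrt(11) / 3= -849.52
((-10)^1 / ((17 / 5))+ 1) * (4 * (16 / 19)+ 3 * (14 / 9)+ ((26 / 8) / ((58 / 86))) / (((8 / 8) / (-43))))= 14486791 / 37468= 386.64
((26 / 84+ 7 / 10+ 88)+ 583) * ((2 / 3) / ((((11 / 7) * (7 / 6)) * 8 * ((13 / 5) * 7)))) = 70561 / 42042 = 1.68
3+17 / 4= 29 / 4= 7.25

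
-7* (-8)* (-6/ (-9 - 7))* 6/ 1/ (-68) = -63/ 34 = -1.85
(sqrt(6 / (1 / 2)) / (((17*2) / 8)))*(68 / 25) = 32*sqrt(3) / 25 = 2.22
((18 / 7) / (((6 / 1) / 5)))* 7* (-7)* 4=-420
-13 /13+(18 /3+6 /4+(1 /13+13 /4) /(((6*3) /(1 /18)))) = 6.51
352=352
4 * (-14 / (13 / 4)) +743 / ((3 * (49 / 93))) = 288453 / 637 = 452.83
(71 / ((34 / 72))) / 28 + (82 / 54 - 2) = 15706 / 3213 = 4.89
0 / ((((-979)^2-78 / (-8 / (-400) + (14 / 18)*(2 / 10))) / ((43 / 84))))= 0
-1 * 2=-2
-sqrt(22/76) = -0.54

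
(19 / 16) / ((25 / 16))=19 / 25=0.76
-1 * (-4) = 4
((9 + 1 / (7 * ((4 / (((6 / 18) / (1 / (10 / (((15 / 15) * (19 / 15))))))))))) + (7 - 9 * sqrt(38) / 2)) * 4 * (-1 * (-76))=34248 / 7 - 1368 * sqrt(38)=-3540.35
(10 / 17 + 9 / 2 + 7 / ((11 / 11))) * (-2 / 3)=-137 / 17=-8.06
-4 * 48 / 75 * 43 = -2752 / 25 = -110.08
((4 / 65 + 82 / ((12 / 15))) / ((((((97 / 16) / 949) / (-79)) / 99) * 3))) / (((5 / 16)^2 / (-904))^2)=-1087172726724287791104 / 303125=-3586549201564660.75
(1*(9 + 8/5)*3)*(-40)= -1272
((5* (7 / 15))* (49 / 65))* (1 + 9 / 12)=2401 / 780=3.08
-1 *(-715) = 715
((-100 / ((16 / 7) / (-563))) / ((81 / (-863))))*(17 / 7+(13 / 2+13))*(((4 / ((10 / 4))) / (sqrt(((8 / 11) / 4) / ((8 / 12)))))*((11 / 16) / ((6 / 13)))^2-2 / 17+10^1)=-26103312025 / 459-15251046502835*sqrt(33) / 2239488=-95990774.19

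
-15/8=-1.88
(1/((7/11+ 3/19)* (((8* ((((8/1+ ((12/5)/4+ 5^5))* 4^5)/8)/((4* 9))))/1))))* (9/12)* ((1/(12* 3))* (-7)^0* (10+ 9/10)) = 68343/21306474496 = 0.00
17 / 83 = 0.20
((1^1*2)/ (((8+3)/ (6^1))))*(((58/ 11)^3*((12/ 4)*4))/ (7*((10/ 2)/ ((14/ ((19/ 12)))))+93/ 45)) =1123845120/ 3528481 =318.51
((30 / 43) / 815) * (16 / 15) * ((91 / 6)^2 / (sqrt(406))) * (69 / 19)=108836 * sqrt(406) / 57929385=0.04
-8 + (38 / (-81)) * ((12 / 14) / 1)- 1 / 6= -3239 / 378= -8.57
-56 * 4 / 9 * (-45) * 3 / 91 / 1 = 480 / 13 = 36.92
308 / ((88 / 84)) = 294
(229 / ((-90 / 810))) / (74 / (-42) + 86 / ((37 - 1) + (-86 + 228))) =1611.72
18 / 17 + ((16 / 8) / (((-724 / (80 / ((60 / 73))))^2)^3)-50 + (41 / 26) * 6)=-223647621230378857787 / 5664886999947692829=-39.48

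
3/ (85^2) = 3/ 7225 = 0.00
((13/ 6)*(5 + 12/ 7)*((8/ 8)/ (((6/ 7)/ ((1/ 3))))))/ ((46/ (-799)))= -488189/ 4968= -98.27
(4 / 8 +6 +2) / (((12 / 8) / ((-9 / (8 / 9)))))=-459 / 8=-57.38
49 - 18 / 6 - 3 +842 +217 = 1102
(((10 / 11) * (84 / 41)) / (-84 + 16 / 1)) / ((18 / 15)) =-175 / 7667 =-0.02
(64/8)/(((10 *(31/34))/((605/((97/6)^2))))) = 592416/291679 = 2.03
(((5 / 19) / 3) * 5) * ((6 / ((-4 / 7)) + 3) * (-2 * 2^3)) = 1000 / 19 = 52.63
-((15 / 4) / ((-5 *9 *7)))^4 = -1 / 49787136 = -0.00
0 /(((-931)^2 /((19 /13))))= 0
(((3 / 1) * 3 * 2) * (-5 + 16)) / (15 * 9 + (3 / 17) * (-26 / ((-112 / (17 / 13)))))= 3696 / 2521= 1.47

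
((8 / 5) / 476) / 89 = 2 / 52955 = 0.00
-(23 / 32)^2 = -529 / 1024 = -0.52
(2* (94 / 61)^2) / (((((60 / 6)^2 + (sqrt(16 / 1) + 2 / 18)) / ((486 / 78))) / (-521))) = -6711984648 / 45325501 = -148.08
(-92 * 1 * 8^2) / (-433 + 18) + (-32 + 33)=15.19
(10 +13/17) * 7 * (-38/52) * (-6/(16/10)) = 365085/1768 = 206.50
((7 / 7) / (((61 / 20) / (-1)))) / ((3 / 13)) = -260 / 183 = -1.42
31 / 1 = 31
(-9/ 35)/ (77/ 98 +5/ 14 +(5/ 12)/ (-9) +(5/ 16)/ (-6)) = -7776/ 31585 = -0.25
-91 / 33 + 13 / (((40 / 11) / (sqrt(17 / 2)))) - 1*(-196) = 143*sqrt(34) / 80 + 6377 / 33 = 203.67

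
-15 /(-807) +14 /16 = 1923 /2152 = 0.89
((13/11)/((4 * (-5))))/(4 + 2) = -13/1320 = -0.01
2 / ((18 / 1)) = 1 / 9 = 0.11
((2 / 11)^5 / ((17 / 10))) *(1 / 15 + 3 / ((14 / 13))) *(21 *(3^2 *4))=690048 / 2737867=0.25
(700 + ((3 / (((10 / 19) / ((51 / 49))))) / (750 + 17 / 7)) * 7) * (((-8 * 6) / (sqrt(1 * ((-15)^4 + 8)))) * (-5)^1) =884925768 * sqrt(50633) / 266684011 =746.67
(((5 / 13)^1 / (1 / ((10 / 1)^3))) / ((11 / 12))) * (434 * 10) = 260400000 / 143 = 1820979.02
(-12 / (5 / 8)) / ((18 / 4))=-64 / 15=-4.27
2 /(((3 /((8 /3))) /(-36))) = -64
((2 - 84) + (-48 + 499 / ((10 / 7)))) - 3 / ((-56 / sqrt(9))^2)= 3438489 / 15680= 219.29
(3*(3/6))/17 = 3/34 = 0.09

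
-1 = -1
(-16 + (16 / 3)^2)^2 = 12544 / 81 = 154.86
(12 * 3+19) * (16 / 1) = 880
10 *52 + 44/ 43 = 22404/ 43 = 521.02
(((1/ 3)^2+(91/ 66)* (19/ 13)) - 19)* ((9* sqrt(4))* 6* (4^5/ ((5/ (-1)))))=20527104/ 55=373220.07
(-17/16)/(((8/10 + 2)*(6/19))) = -1615/1344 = -1.20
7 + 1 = 8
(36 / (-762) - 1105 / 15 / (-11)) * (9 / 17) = 83607 / 23749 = 3.52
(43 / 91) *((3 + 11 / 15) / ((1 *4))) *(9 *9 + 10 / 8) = 14147 / 390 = 36.27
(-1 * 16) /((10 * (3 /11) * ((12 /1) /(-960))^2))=-112640 /3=-37546.67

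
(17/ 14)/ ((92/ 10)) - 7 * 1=-4423/ 644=-6.87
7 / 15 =0.47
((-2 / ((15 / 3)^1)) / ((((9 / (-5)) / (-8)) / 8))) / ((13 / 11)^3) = -8.62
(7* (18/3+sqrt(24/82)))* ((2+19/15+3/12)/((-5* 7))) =-211/50 - 211* sqrt(123)/6150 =-4.60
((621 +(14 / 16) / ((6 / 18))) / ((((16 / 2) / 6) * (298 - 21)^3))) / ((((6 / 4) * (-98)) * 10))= -4989 / 333261669440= -0.00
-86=-86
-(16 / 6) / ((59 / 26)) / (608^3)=-13 / 2486360064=-0.00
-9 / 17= -0.53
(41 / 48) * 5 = 205 / 48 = 4.27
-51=-51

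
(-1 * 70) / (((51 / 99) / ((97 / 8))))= -112035 / 68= -1647.57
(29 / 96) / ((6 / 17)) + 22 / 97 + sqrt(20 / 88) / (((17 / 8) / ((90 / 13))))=60493 / 55872 + 360 * sqrt(110) / 2431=2.64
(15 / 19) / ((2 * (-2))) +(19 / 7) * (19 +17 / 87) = 2402345 / 46284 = 51.90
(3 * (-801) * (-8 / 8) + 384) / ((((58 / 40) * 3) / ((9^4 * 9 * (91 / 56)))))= 3565673865 / 58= 61477135.60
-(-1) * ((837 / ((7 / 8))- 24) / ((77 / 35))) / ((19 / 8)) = 261120 / 1463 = 178.48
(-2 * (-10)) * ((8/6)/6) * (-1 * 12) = -160/3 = -53.33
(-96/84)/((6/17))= -68/21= -3.24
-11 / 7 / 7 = -11 / 49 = -0.22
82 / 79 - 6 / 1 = -392 / 79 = -4.96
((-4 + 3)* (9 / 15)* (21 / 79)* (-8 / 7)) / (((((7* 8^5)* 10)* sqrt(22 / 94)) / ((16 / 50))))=9* sqrt(517) / 3893120000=0.00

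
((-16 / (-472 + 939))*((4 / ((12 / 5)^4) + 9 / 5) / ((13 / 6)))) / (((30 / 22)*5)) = -547591 / 122937750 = -0.00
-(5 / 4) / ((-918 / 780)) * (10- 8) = 2.12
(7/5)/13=7/65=0.11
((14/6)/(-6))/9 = -7/162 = -0.04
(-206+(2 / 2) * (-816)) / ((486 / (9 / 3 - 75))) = 4088 / 27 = 151.41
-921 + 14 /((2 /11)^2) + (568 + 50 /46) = 3293 /46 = 71.59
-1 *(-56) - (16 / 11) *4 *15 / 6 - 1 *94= -578 / 11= -52.55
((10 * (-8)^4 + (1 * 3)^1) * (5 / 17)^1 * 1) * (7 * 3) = 4301115 / 17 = 253006.76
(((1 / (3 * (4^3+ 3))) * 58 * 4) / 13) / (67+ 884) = 232 / 2484963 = 0.00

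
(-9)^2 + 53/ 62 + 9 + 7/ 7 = 5695/ 62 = 91.85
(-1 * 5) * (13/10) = -6.50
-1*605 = -605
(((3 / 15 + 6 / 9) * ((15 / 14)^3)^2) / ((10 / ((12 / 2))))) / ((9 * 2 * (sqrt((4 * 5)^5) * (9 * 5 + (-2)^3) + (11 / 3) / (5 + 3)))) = -21718125 / 4749896348239431536 + 87662250000 * sqrt(5) / 296868521764964471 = 0.00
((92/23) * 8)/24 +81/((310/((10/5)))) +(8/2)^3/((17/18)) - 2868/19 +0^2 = -12214871/150195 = -81.33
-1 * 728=-728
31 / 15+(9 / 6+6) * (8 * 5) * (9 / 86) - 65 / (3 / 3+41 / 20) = 478063 / 39345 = 12.15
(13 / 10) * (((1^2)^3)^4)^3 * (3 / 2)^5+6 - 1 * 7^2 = -10601 / 320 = -33.13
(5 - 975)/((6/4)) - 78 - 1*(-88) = -1910/3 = -636.67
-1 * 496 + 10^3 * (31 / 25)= 744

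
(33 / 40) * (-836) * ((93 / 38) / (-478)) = 33759 / 9560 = 3.53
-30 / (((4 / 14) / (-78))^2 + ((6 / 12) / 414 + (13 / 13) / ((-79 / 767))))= 5416767720 / 1752800963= 3.09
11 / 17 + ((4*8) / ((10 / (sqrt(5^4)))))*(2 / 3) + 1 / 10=27581 / 510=54.08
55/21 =2.62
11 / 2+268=547 / 2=273.50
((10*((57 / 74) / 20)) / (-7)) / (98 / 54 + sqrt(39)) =567 / 202760 - 2187*sqrt(39) / 1419320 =-0.01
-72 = -72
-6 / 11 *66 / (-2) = 18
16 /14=1.14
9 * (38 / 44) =171 / 22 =7.77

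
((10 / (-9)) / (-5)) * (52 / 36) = 26 / 81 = 0.32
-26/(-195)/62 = 1/465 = 0.00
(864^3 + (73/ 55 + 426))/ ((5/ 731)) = 25931138312213/ 275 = 94295048408.05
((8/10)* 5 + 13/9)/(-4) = -49/36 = -1.36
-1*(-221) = 221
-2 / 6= -1 / 3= -0.33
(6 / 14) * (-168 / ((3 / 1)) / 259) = -24 / 259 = -0.09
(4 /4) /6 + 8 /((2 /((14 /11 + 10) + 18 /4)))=4175 /66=63.26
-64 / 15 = -4.27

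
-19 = -19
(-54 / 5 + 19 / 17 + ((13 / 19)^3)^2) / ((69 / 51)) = -38308481298 / 5410276315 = -7.08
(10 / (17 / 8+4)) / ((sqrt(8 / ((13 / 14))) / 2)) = 40 * sqrt(91) / 343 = 1.11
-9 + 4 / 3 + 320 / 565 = -2407 / 339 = -7.10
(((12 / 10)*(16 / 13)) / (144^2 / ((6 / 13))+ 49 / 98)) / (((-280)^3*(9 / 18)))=-3 / 1001680907500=-0.00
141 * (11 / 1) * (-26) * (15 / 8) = -302445 / 4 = -75611.25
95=95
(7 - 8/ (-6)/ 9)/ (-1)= -193/ 27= -7.15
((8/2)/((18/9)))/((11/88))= 16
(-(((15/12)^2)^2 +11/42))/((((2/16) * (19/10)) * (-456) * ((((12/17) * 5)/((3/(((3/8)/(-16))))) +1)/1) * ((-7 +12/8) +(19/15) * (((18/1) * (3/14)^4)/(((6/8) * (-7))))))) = -14829836525/3182810046408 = -0.00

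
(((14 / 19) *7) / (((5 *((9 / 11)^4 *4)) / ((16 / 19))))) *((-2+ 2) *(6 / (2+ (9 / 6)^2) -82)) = 0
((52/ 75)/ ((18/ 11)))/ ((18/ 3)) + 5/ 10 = 2311/ 4050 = 0.57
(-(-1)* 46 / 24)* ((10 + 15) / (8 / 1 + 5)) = 575 / 156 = 3.69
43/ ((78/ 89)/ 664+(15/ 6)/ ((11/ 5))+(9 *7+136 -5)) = 13976204/ 63425211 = 0.22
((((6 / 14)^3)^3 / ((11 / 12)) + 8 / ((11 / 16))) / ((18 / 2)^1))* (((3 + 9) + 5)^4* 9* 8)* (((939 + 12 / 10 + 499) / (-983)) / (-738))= 1774030083287953984 / 115007693477985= 15425.32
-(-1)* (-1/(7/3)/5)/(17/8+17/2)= -24/2975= -0.01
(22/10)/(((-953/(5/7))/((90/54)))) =-55/20013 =-0.00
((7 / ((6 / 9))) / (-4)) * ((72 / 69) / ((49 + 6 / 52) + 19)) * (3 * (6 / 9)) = -468 / 5819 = -0.08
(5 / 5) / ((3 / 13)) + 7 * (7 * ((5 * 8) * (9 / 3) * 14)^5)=1967268977049600013 / 3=655756325683200004.33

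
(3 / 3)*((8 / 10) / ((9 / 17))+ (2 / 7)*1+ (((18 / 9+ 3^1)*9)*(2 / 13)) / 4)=28891 / 8190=3.53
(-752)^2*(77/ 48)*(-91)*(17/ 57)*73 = -307340361328/ 171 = -1797312054.55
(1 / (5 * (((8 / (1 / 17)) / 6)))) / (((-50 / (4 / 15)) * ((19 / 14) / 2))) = -14 / 201875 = -0.00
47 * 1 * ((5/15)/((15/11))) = 517/45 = 11.49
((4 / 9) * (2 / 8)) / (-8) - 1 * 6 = -433 / 72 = -6.01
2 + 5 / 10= 5 / 2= 2.50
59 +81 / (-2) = 37 / 2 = 18.50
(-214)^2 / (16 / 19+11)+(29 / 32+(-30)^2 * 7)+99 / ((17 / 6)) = 10203.07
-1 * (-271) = 271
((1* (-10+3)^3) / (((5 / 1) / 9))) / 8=-3087 / 40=-77.18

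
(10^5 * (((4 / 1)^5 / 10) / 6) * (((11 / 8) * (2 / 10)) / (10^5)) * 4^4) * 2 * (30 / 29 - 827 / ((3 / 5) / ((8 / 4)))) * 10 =-17282760704 / 261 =-66217473.96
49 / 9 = 5.44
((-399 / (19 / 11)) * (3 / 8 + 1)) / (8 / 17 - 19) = 2057 / 120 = 17.14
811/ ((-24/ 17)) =-13787/ 24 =-574.46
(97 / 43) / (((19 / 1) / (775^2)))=71310.43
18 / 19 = 0.95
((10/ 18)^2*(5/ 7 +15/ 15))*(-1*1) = -100/ 189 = -0.53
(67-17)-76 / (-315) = 15826 / 315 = 50.24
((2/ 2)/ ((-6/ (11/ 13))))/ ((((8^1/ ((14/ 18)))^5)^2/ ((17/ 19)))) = -52822871563/ 5548469051569490362368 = -0.00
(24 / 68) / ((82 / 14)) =42 / 697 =0.06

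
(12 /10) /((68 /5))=3 /34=0.09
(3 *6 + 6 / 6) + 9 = 28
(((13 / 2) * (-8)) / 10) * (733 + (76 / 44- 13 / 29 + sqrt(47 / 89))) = -1218022 / 319- 26 * sqrt(4183) / 445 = -3822.03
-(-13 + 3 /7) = 88 /7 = 12.57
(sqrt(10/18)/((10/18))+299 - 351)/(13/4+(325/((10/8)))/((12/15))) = -16/101+12*sqrt(5)/6565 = -0.15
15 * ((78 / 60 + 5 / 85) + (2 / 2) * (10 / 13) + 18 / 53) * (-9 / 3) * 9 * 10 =-117060795 / 11713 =-9994.09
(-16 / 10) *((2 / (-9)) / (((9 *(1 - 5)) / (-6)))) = 0.06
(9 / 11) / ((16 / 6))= 27 / 88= 0.31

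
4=4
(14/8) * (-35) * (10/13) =-1225/26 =-47.12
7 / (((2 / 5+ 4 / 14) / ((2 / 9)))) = 245 / 108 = 2.27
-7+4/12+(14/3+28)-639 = -613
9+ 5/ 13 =122/ 13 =9.38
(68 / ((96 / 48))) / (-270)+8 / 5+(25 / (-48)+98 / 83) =382577 / 179280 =2.13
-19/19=-1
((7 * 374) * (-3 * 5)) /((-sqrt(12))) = 6545 * sqrt(3) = 11336.27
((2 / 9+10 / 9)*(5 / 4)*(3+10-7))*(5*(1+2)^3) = 1350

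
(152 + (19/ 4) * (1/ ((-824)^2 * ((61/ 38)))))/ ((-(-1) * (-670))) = -2518186261/ 11099899648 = -0.23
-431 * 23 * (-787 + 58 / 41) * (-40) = -12771512680 / 41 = -311500309.27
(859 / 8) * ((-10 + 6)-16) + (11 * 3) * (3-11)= -4823 / 2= -2411.50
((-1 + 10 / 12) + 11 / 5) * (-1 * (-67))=4087 / 30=136.23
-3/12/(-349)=1/1396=0.00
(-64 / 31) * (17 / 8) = -136 / 31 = -4.39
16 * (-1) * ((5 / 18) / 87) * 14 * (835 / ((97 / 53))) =-24782800 / 75951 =-326.30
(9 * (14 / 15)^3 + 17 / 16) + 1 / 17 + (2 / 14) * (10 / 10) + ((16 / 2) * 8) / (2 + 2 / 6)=25711201 / 714000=36.01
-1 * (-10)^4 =-10000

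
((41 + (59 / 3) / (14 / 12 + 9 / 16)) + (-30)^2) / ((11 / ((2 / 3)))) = 52698 / 913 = 57.72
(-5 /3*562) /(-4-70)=1405 /111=12.66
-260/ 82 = -130/ 41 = -3.17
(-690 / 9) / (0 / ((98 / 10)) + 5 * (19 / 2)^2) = -184 / 1083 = -0.17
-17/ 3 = -5.67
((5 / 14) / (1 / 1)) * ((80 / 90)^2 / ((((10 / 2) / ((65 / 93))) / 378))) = 4160 / 279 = 14.91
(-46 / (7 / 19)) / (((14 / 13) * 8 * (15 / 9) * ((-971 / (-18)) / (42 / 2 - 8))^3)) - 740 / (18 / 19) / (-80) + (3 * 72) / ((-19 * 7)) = 8.02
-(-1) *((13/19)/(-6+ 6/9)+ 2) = 569/304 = 1.87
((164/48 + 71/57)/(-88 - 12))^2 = 1129969/519840000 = 0.00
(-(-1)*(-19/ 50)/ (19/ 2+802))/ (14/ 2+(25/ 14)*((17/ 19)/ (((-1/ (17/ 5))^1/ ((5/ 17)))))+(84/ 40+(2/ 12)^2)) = -30324/ 487627645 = -0.00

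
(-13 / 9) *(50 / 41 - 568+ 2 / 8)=1207843 / 1476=818.32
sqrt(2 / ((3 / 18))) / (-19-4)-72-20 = -92-2*sqrt(3) / 23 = -92.15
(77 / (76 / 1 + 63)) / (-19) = -77 / 2641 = -0.03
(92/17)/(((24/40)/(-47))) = -21620/51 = -423.92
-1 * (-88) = 88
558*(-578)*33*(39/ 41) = -415088388/ 41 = -10124107.02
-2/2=-1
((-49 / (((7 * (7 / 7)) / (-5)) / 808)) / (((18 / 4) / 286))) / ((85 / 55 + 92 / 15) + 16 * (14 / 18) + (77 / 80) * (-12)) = 20335744 / 97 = 209646.85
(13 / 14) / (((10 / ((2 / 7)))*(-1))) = -13 / 490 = -0.03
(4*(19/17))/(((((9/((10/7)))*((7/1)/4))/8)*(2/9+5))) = 24320/39151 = 0.62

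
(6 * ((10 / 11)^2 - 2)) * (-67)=57084 / 121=471.77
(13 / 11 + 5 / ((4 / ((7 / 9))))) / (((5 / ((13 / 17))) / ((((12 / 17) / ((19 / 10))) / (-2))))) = -11089 / 181203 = -0.06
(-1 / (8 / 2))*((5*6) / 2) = -3.75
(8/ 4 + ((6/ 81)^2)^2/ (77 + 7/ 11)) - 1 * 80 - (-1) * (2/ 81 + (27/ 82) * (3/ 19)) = -27549760300445/ 353549628306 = -77.92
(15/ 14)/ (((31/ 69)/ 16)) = 8280/ 217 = 38.16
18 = 18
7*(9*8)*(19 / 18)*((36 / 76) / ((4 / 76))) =4788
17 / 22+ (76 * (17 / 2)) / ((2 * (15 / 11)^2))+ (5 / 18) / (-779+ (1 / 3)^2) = 1210836227 / 6939900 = 174.47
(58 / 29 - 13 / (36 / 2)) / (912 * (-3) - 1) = -1 / 2142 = -0.00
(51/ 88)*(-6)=-153/ 44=-3.48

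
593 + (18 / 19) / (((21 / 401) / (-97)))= -154513 / 133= -1161.75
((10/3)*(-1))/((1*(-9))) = 10/27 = 0.37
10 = 10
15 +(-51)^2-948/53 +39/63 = 2598.73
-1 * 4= -4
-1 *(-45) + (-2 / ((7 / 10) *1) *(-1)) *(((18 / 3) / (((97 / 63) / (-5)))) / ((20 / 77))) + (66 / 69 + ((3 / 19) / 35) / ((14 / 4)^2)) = -12240235213 / 72697135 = -168.37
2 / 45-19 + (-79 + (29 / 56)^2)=-13785643 / 141120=-97.69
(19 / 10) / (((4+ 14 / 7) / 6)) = 19 / 10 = 1.90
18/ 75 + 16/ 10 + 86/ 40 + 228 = 23199/ 100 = 231.99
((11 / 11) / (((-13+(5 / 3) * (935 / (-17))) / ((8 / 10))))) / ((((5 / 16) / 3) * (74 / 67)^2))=-323208 / 5373325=-0.06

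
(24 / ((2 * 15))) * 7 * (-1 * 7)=-196 / 5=-39.20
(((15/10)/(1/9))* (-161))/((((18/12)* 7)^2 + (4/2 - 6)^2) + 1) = -8694/509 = -17.08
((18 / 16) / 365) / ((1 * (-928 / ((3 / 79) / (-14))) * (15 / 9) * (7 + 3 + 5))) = 27 / 74924864000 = 0.00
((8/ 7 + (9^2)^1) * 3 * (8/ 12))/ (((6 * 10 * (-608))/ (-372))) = 3565/ 2128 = 1.68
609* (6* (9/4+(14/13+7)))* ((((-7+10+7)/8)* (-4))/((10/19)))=-18640881/52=-358478.48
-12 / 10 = -6 / 5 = -1.20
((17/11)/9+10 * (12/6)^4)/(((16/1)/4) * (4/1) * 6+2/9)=15857/9526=1.66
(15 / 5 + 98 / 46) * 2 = 236 / 23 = 10.26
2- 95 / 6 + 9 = -29 / 6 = -4.83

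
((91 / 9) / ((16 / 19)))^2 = 2989441 / 20736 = 144.17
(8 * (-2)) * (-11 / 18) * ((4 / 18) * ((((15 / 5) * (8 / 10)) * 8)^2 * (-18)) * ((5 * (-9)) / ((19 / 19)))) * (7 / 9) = 2523136 / 5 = 504627.20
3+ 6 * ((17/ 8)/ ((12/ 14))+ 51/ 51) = 191/ 8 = 23.88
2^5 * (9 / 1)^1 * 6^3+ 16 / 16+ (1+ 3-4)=62209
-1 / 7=-0.14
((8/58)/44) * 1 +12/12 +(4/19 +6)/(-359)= 2145078/2175899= 0.99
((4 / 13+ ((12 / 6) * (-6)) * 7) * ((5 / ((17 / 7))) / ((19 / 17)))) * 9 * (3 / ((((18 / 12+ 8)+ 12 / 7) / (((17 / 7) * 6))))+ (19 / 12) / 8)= -220393950 / 38779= -5683.33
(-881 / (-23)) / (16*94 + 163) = 881 / 38341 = 0.02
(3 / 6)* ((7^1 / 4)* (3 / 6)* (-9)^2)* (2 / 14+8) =4617 / 16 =288.56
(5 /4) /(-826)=-5 /3304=-0.00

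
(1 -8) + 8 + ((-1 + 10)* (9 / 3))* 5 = 136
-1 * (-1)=1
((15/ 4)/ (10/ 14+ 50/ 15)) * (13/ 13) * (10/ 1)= 315/ 34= 9.26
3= 3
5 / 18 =0.28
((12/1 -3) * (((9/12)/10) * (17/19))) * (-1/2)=-459/1520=-0.30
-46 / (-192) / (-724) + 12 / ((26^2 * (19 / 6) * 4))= 238915 / 223177344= 0.00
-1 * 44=-44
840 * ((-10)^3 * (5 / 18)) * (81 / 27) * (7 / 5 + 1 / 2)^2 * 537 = -1356999000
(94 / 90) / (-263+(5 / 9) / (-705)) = -6627 / 1668740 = -0.00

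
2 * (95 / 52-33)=-1621 / 26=-62.35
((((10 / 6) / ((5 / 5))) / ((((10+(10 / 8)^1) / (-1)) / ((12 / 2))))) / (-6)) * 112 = 16.59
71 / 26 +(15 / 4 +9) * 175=2233.98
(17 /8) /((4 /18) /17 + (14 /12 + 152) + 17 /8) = 2601 /190093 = 0.01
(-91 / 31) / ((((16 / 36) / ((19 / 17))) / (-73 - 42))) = 1789515 / 2108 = 848.92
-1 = -1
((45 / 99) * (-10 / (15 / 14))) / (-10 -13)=140 / 759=0.18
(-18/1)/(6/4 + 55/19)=-684/167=-4.10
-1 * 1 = -1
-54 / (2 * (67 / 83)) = -2241 / 67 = -33.45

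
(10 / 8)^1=5 / 4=1.25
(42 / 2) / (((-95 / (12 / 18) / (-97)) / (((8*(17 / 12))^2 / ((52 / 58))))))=22762796 / 11115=2047.93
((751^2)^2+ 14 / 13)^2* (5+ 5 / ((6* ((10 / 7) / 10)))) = 28500662167492801799761215 / 26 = 1096179314134338530760047.00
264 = 264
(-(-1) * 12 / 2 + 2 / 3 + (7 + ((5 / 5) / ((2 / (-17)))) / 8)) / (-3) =-605 / 144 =-4.20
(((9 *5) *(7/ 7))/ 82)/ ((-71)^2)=45/ 413362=0.00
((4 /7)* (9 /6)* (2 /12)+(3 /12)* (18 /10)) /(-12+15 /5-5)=-83 /1960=-0.04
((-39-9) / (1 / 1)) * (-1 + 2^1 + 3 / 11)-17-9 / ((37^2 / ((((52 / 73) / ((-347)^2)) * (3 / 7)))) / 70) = -10336617080587 / 132366456563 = -78.09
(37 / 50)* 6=111 / 25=4.44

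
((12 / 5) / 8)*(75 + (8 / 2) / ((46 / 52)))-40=-3713 / 230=-16.14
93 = 93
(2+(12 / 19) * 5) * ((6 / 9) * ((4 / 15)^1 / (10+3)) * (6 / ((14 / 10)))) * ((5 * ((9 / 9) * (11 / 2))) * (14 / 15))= 17248 / 2223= 7.76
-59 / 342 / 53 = -59 / 18126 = -0.00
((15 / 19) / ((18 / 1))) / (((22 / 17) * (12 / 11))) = 85 / 2736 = 0.03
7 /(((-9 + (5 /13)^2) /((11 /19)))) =-1183 /2584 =-0.46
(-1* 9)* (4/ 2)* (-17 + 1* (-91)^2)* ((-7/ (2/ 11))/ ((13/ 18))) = 103085136/ 13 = 7929625.85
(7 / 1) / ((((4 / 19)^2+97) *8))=2527 / 280264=0.01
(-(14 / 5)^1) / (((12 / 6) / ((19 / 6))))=-133 / 30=-4.43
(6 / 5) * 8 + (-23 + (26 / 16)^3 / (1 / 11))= 86531 / 2560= 33.80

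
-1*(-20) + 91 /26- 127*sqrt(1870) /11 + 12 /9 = -474.43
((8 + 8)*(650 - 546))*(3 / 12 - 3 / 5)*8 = -23296 / 5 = -4659.20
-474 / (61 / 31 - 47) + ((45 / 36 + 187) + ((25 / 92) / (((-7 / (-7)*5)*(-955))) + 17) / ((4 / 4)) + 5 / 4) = 1330938075 / 6132628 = 217.03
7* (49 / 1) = 343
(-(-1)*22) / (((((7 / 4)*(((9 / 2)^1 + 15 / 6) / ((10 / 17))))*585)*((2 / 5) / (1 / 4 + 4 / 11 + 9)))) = 470 / 10829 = 0.04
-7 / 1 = -7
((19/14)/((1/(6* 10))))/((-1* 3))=-190/7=-27.14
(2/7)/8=1/28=0.04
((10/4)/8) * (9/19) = 0.15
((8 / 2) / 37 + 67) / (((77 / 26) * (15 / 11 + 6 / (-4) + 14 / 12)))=96837 / 4403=21.99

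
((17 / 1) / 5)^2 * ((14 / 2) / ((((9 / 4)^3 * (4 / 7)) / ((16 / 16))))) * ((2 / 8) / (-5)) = -56644 / 91125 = -0.62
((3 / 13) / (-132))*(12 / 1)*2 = -0.04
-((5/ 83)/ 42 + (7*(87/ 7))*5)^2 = -2299514452225/ 12152196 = -189226.25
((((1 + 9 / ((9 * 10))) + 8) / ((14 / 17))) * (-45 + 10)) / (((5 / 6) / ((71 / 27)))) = -109837 / 90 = -1220.41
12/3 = 4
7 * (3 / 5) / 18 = 7 / 30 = 0.23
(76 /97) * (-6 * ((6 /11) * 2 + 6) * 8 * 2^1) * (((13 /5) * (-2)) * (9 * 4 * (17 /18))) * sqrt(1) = 503073792 /5335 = 94296.87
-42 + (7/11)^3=-55559/1331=-41.74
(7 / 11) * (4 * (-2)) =-56 / 11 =-5.09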